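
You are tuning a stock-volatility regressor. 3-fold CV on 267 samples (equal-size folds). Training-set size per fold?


Fold size = 267/3 = 89
Training per fold = 267 - 89 = 178

178


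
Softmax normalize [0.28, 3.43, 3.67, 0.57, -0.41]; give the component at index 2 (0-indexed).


Exponentials: e^0.28=1.3231, e^3.43=30.8766, e^3.67=39.2519, e^0.57=1.7683, e^-0.41=0.6637
Sum = 73.8836
Softmax = [0.0179, 0.4179, 0.5313, 0.0239, 0.009]
p[2] = 39.2519/73.8836 = 0.5313

0.5313


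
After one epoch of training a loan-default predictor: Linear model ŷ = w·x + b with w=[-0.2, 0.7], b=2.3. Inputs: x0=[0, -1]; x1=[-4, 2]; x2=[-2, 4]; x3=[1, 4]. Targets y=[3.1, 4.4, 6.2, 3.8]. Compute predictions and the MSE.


ŷ0 = (-0.2)·(0) + (0.7)·(-1) + 2.3 = 1.6
ŷ1 = (-0.2)·(-4) + (0.7)·(2) + 2.3 = 4.5
ŷ2 = (-0.2)·(-2) + (0.7)·(4) + 2.3 = 5.5
ŷ3 = (-0.2)·(1) + (0.7)·(4) + 2.3 = 4.9
errors² = [2.25, 0.01, 0.49, 1.21]
MSE = 3.9600/4 = 0.99

0.99


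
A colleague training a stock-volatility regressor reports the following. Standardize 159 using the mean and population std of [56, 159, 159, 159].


μ = 133.25, σ = 44.6003
z = (159 - 133.25)/44.6003 = 0.5774

0.5774


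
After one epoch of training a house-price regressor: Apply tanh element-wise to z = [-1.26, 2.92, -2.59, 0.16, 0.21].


tanh(-1.26) = -0.8511
tanh(2.92) = 0.9942
tanh(-2.59) = -0.9888
tanh(0.16) = 0.1586
tanh(0.21) = 0.207
result = [-0.8511, 0.9942, -0.9888, 0.1586, 0.207]

[-0.8511, 0.9942, -0.9888, 0.1586, 0.207]


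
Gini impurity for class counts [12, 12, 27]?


Probabilities: [12/51, 12/51, 27/51] ≈ [0.2353, 0.2353, 0.5294]
Σpᵢ² = (144 + 144 + 729)/51² = 1017/2601
Gini = 1 - Σpᵢ² = 1 - 1017/2601 = 0.609

0.609


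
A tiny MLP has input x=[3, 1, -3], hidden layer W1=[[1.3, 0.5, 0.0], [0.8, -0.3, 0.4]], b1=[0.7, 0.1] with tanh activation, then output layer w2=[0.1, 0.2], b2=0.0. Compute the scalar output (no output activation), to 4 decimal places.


z1[0] = (1.3)·(3) + (0.5)·(1) + (0.0)·(-3) + 0.7 = 5.1
z1[1] = (0.8)·(3) + (-0.3)·(1) + (0.4)·(-3) + 0.1 = 1.0
h = tanh(z1) = [0.9999, 0.7616]
output = (0.1)·(0.9999) + (0.2)·(0.7616) + 0.0 = 0.2523

0.2523


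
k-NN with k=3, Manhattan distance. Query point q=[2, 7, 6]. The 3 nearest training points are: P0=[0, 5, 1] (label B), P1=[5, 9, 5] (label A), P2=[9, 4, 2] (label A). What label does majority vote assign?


d(q,P0) = 9  (label B)
d(q,P1) = 6  (label A)
d(q,P2) = 14  (label A)
Votes: A=2, B=1
Majority → A

A


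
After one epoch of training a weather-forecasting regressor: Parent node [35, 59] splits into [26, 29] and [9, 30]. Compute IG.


Parent = [35, 59], H_parent = 0.9525
H_left = 0.9979 (n=55), H_right = 0.7793 (n=39)
H_children = (55/94)·0.9979 + (39/94)·0.7793 = 0.9072
IG = 0.9525 - 0.9072 = 0.0453

0.0453


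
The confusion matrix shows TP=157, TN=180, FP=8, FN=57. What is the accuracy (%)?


Accuracy = (TP+TN)/(TP+TN+FP+FN)
= (157+180)/(402)
= 337/402 = 83.83%

83.83%


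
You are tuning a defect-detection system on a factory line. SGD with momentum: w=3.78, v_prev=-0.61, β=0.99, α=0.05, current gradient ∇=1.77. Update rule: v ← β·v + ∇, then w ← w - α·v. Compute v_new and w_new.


v_new = 0.99·-0.61 + 1.77 = -0.6039 + 1.77 = 1.1661
w_new = 3.78 - 0.05·1.1661 = 3.78 - 0.058305 = 3.721695

v_new=1.1661, w_new=3.721695


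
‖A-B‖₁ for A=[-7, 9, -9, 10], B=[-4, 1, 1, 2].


d = |-7+ 4| + |9-1| + |-9-1| + |10-2|
  = 3 + 8 + 10 + 8
  = 29

29


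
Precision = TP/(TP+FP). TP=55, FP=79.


Precision = TP/(TP+FP)
= 55/(55+79)
= 55/134 = 41.04%

41.04%


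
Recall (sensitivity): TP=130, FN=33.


Recall = TP/(TP+FN)
= 130/(130+33)
= 130/163 = 79.75%

79.75%


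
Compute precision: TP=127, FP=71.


Precision = TP/(TP+FP)
= 127/(127+71)
= 127/198 = 64.14%

64.14%


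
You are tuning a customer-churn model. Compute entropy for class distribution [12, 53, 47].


Probabilities: [12/112, 53/112, 47/112] ≈ [0.1071, 0.4732, 0.4196]
H = -((12/112)·log₂(12/112) + (53/112)·log₂(53/112) + (47/112)·log₂(47/112))
  = 1.3818 bits

1.3818 bits


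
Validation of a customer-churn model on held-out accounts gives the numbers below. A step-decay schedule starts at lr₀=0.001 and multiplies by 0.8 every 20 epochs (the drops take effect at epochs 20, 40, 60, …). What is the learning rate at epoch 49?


n_drops = ⌊49/20⌋ = 2
lr = 0.001·0.8^2 = 0.001·0.64 = 0.00064

0.00064


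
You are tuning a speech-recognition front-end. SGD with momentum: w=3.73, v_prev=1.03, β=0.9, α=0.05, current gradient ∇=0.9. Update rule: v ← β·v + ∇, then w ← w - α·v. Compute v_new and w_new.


v_new = 0.9·1.03 + 0.9 = 0.927 + 0.9 = 1.827
w_new = 3.73 - 0.05·1.827 = 3.73 - 0.09135 = 3.63865

v_new=1.827, w_new=3.63865


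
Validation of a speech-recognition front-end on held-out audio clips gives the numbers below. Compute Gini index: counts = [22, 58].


Probabilities: [22/80, 58/80] ≈ [0.275, 0.725]
Σpᵢ² = (484 + 3364)/80² = 3848/6400
Gini = 1 - Σpᵢ² = 1 - 3848/6400 = 0.3988

0.3988


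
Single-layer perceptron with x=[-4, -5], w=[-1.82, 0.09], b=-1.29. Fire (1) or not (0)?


z = (-4)·(-1.82) + (-5)·(0.09) - 1.29
  = 5.54
step(z) = 1 (z≥0)

1


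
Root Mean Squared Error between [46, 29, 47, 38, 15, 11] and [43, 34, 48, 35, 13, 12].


MSE = 49/6 = 8.1667
RMSE = √(49/6) = 2.8577

2.8577


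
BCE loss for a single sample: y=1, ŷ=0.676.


BCE = -[y·ln(p) + (1-y)·ln(1-p)]
= -1·ln(0.676) - 0
= -ln(0.676) = 0.3916

0.3916


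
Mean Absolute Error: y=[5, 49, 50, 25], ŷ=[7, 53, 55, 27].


Absolute errors: |5-7|=2, |49-53|=4, |50-55|=5, |25-27|=2
Sum = 13
MAE = 13/4 = 13/4

13/4


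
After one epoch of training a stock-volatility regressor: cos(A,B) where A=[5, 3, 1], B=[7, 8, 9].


A·B = 5·7 + 3·8 + 1·9 = 68
‖A‖ = √35 = 5.9161, ‖B‖ = √194 = 13.9284
cos = 68/(√35·√194) = 68/√6790 = 0.8252

0.8252


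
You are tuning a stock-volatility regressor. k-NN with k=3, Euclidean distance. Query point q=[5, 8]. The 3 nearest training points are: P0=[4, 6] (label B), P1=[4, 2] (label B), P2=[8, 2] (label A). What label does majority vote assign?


d(q,P0) = 2.2361  (label B)
d(q,P1) = 6.0828  (label B)
d(q,P2) = 6.7082  (label A)
Votes: A=1, B=2
Majority → B

B


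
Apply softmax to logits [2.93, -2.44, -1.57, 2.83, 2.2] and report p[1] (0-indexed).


Exponentials: e^2.93=18.7276, e^-2.44=0.0872, e^-1.57=0.208, e^2.83=16.9455, e^2.2=9.025
Sum = 44.9933
Softmax = [0.4162, 0.0019, 0.0046, 0.3766, 0.2006]
p[1] = 0.0872/44.9933 = 0.0019

0.0019


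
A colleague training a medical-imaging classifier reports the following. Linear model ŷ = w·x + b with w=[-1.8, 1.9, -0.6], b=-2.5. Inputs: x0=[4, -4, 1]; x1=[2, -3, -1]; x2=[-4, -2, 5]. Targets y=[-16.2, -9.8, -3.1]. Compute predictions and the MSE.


ŷ0 = (-1.8)·(4) + (1.9)·(-4) + (-0.6)·(1) - 2.5 = -17.9
ŷ1 = (-1.8)·(2) + (1.9)·(-3) + (-0.6)·(-1) - 2.5 = -11.2
ŷ2 = (-1.8)·(-4) + (1.9)·(-2) + (-0.6)·(5) - 2.5 = -2.1
errors² = [2.89, 1.96, 1.0]
MSE = 5.8500/3 = 1.95

1.95


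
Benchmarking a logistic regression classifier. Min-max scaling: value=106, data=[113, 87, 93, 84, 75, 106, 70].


min=70, max=113
(106-70)/(113-70) = 36/43 = 0.8372

0.8372


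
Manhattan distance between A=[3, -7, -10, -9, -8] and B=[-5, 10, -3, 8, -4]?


d = |3+ 5| + |-7-10| + |-10+ 3| + |-9-8| + |-8+ 4|
  = 8 + 17 + 7 + 17 + 4
  = 53

53


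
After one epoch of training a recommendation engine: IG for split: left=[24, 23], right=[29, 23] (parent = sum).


Parent = [53, 46], H_parent = 0.9964
H_left = 0.9997 (n=47), H_right = 0.9904 (n=52)
H_children = (47/99)·0.9997 + (52/99)·0.9904 = 0.9948
IG = 0.9964 - 0.9948 = 0.0016

0.0016


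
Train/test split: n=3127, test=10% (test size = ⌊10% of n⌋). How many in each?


Test = ⌊3127·10/100⌋ = 312
Train = 3127 - 312 = 2815

Train: 2815, Test: 312


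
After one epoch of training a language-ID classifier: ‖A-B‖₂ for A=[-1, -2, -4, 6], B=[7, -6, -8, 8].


d = √((-1-7)² + (-2+ 6)² + (-4+ 8)² + (6-8)²)
  = √(64 + 16 + 16 + 4)
  = √100 = 10.0

10.0


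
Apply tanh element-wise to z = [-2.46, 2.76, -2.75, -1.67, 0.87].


tanh(-2.46) = -0.9855
tanh(2.76) = 0.992
tanh(-2.75) = -0.9919
tanh(-1.67) = -0.9316
tanh(0.87) = 0.7014
result = [-0.9855, 0.992, -0.9919, -0.9316, 0.7014]

[-0.9855, 0.992, -0.9919, -0.9316, 0.7014]


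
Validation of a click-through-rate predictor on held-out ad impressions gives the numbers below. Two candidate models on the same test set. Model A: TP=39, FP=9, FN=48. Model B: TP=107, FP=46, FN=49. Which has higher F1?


Model A: P=39/48=0.8125, R=39/87=0.4483, F1=2PR/(P+R)=2TP/(2TP+FP+FN)=78/135=0.5778
Model B: P=107/153=0.6993, R=107/156=0.6859, F1=2PR/(P+R)=2TP/(2TP+FP+FN)=214/309=0.6926
0.5778 < 0.6926 → Model B

Model B


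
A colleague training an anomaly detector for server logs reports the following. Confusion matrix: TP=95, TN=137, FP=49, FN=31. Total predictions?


Total = TP + TN + FP + FN
= 95 + 137 + 49 + 31
= 312
(Predicted positive: 144, predicted negative: 168)

312


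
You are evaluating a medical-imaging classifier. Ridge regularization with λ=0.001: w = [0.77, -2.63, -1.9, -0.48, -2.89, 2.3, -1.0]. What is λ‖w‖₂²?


‖w‖₂² = (0.77)² + (-2.63)² + (-1.9)² + (-0.48)² + (-2.89)² + (2.3)² + (-1.0)²
     = 0.5929 + 6.9169 + 3.61 + 0.2304 + 8.3521 + 5.29 + 1
     = 25.9923
λ·‖w‖₂² = 0.001·25.9923 = 0.025992

0.025992


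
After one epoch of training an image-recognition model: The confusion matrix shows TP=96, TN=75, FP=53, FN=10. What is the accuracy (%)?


Accuracy = (TP+TN)/(TP+TN+FP+FN)
= (96+75)/(234)
= 171/234 = 73.08%

73.08%


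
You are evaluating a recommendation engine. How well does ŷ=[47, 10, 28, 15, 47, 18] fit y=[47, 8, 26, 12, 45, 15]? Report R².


ȳ = 25.5
SS_res = Σ(y-ŷ)² = 30
SS_tot = Σ(y-ȳ)² = 1441.5
R² = 1 - SS_res/SS_tot = 1 - 0.0208 = 0.9792

0.9792


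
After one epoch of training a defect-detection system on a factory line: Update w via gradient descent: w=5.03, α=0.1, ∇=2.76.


w_new = w - α·∇
= 5.03 - 0.1·2.76
= 5.03 - 0.276
= 4.754

4.754


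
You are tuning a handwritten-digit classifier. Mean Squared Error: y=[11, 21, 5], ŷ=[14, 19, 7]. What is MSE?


Squared errors: (11-14)²=9, (21-19)²=4, (5-7)²=4
Sum = 17
MSE = 17/3 = 17/3

17/3


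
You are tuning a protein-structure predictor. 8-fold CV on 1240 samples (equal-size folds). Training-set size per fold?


Fold size = 1240/8 = 155
Training per fold = 1240 - 155 = 1085

1085


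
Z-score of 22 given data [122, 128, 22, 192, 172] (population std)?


μ = 127.2, σ = 58.8231
z = (22 - 127.2)/58.8231 = -1.7884

-1.7884


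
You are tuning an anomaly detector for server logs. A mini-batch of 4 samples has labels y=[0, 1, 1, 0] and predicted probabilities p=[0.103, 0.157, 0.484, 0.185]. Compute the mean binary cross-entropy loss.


L[0] = -ln(1-0.103) = -ln(0.897) = 0.1087
L[1] = -ln(0.157) = 1.8515
L[2] = -ln(0.484) = 0.7257
L[3] = -ln(1-0.185) = -ln(0.815) = 0.2046
mean = (0.1087 + 1.8515 + 0.7257 + 0.2046)/4 = 0.7226

0.7226


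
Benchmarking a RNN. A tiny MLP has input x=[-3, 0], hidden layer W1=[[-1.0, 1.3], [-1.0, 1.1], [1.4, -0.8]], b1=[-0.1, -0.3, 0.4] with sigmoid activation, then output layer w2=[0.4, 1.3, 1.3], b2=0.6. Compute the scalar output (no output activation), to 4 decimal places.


z1[0] = (-1.0)·(-3) + (1.3)·(0) - 0.1 = 2.9
z1[1] = (-1.0)·(-3) + (1.1)·(0) - 0.3 = 2.7
z1[2] = (1.4)·(-3) + (-0.8)·(0) + 0.4 = -3.8
h = sigmoid(z1) = [0.9478, 0.937, 0.0219]
output = (0.4)·(0.9478) + (1.3)·(0.937) + (1.3)·(0.0219) + 0.6 = 2.2257

2.2257


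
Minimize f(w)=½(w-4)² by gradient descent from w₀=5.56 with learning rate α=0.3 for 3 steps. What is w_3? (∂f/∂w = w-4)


step 1: grad = 5.56-4 = 1.56; w = 5.56 - 0.3·(1.56) = 5.092
step 2: grad = 5.092-4 = 1.092; w = 5.092 - 0.3·(1.092) = 4.7644
step 3: grad = 4.7644-4 = 0.7644; w = 4.7644 - 0.3·(0.7644) = 4.53508

4.53508


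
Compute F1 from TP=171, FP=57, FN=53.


Precision = 171/228 = 0.75
Recall = 171/224 = 0.7634
F1 = 2·P·R/(P+R) = 2·TP/(2·TP+FP+FN) = 342/(342+57+53) = 342/452 = 0.7566

0.7566


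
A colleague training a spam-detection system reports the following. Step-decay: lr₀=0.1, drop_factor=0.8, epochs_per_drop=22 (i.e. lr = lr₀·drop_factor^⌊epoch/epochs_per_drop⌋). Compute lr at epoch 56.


n_drops = ⌊56/22⌋ = 2
lr = 0.1·0.8^2 = 0.1·0.64 = 0.064

0.064


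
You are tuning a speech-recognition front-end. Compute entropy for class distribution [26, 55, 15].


Probabilities: [26/96, 55/96, 15/96] ≈ [0.2708, 0.5729, 0.1562]
H = -((26/96)·log₂(26/96) + (55/96)·log₂(55/96) + (15/96)·log₂(15/96))
  = 1.3892 bits

1.3892 bits


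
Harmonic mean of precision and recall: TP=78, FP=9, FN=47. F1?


Precision = 78/87 = 0.8966
Recall = 78/125 = 0.624
F1 = 2·P·R/(P+R) = 2·TP/(2·TP+FP+FN) = 156/(156+9+47) = 156/212 = 0.7358

0.7358


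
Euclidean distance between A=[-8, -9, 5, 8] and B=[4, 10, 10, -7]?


d = √((-8-4)² + (-9-10)² + (5-10)² + (8+ 7)²)
  = √(144 + 361 + 25 + 225)
  = √755 = 27.4773

27.4773


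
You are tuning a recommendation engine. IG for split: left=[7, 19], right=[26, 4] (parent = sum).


Parent = [33, 23], H_parent = 0.9769
H_left = 0.8404 (n=26), H_right = 0.5665 (n=30)
H_children = (26/56)·0.8404 + (30/56)·0.5665 = 0.6937
IG = 0.9769 - 0.6937 = 0.2832

0.2832


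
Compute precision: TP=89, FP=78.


Precision = TP/(TP+FP)
= 89/(89+78)
= 89/167 = 53.29%

53.29%


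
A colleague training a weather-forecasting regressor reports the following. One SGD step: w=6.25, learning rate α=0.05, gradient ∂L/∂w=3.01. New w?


w_new = w - α·∇
= 6.25 - 0.05·3.01
= 6.25 - 0.1505
= 6.0995

6.0995


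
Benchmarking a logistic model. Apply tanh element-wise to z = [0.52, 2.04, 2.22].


tanh(0.52) = 0.4777
tanh(2.04) = 0.9667
tanh(2.22) = 0.9767
result = [0.4777, 0.9667, 0.9767]

[0.4777, 0.9667, 0.9767]


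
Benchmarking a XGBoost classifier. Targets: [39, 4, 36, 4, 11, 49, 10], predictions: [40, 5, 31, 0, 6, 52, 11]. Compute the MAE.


Absolute errors: |39-40|=1, |4-5|=1, |36-31|=5, |4-0|=4, |11-6|=5, |49-52|=3, |10-11|=1
Sum = 20
MAE = 20/7 = 20/7

20/7


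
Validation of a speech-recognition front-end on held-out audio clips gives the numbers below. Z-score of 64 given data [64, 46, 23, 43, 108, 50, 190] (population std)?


μ = 74.8571, σ = 52.954
z = (64 - 74.8571)/52.954 = -0.205

-0.205


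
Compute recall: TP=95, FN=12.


Recall = TP/(TP+FN)
= 95/(95+12)
= 95/107 = 88.79%

88.79%


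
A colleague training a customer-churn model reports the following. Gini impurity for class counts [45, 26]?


Probabilities: [45/71, 26/71] ≈ [0.6338, 0.3662]
Σpᵢ² = (2025 + 676)/71² = 2701/5041
Gini = 1 - Σpᵢ² = 1 - 2701/5041 = 0.4642

0.4642


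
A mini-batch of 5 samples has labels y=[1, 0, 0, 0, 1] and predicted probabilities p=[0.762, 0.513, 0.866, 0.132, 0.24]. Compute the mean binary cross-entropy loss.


L[0] = -ln(0.762) = 0.2718
L[1] = -ln(1-0.513) = -ln(0.487) = 0.7195
L[2] = -ln(1-0.866) = -ln(0.134) = 2.0099
L[3] = -ln(1-0.132) = -ln(0.868) = 0.1416
L[4] = -ln(0.24) = 1.4271
mean = (0.2718 + 0.7195 + 2.0099 + 0.1416 + 1.4271)/5 = 0.914

0.914


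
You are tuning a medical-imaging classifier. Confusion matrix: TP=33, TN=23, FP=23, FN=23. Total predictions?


Total = TP + TN + FP + FN
= 33 + 23 + 23 + 23
= 102
(Predicted positive: 56, predicted negative: 46)

102


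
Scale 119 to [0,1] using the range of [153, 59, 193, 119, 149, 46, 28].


min=28, max=193
(119-28)/(193-28) = 91/165 = 0.5515

0.5515


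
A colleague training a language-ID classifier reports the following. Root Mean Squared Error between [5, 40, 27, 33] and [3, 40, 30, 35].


MSE = 17/4 = 4.25
RMSE = √(17/4) = 2.0616

2.0616


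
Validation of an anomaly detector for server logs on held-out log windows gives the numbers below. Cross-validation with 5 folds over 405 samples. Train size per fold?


Fold size = 405/5 = 81
Training per fold = 405 - 81 = 324

324


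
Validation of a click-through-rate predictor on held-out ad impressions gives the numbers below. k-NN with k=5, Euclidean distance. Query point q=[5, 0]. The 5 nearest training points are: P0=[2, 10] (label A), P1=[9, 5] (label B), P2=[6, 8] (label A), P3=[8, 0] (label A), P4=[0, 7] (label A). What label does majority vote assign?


d(q,P0) = 10.4403  (label A)
d(q,P1) = 6.4031  (label B)
d(q,P2) = 8.0623  (label A)
d(q,P3) = 3.0  (label A)
d(q,P4) = 8.6023  (label A)
Votes: A=4, B=1
Majority → A

A


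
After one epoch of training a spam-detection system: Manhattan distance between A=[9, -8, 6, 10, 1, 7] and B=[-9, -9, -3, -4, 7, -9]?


d = |9+ 9| + |-8+ 9| + |6+ 3| + |10+ 4| + |1-7| + |7+ 9|
  = 18 + 1 + 9 + 14 + 6 + 16
  = 64

64


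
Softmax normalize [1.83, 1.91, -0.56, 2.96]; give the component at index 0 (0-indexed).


Exponentials: e^1.83=6.2339, e^1.91=6.7531, e^-0.56=0.5712, e^2.96=19.298
Sum = 32.8562
Softmax = [0.1897, 0.2055, 0.0174, 0.5873]
p[0] = 6.2339/32.8562 = 0.1897

0.1897


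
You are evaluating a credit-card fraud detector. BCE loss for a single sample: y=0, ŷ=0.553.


BCE = -[y·ln(p) + (1-y)·ln(1-p)]
= -0 - 1·ln(1-0.553)
= -ln(0.447) = 0.8052

0.8052


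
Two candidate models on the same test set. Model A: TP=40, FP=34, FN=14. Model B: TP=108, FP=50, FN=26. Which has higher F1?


Model A: P=40/74=0.5405, R=40/54=0.7407, F1=2PR/(P+R)=2TP/(2TP+FP+FN)=80/128=0.625
Model B: P=108/158=0.6835, R=108/134=0.806, F1=2PR/(P+R)=2TP/(2TP+FP+FN)=216/292=0.7397
0.625 < 0.7397 → Model B

Model B


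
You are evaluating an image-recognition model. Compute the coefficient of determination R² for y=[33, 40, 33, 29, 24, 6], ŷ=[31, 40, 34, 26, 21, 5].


ȳ = 27.5
SS_res = Σ(y-ŷ)² = 24
SS_tot = Σ(y-ȳ)² = 693.5
R² = 1 - SS_res/SS_tot = 1 - 0.0346 = 0.9654

0.9654


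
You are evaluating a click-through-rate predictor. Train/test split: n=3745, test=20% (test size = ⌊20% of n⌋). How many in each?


Test = ⌊3745·20/100⌋ = 749
Train = 3745 - 749 = 2996

Train: 2996, Test: 749


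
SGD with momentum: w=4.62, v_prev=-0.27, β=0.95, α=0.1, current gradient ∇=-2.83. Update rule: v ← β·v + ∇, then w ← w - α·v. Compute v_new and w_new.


v_new = 0.95·-0.27 - 2.83 = -0.2565 - 2.83 = -3.0865
w_new = 4.62 - 0.1·-3.0865 = 4.62 + 0.30865 = 4.92865

v_new=-3.0865, w_new=4.92865


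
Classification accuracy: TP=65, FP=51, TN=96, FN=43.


Accuracy = (TP+TN)/(TP+TN+FP+FN)
= (65+96)/(255)
= 161/255 = 63.14%

63.14%


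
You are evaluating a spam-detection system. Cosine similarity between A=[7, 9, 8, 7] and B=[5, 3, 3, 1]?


A·B = 7·5 + 9·3 + 8·3 + 7·1 = 93
‖A‖ = √243 = 15.5885, ‖B‖ = √44 = 6.6332
cos = 93/(√243·√44) = 93/√10692 = 0.8994

0.8994


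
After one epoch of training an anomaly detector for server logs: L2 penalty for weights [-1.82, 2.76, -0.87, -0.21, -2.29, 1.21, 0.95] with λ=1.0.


‖w‖₂² = (-1.82)² + (2.76)² + (-0.87)² + (-0.21)² + (-2.29)² + (1.21)² + (0.95)²
     = 3.3124 + 7.6176 + 0.7569 + 0.0441 + 5.2441 + 1.4641 + 0.9025
     = 19.3417
λ·‖w‖₂² = 1.0·19.3417 = 19.3417

19.3417


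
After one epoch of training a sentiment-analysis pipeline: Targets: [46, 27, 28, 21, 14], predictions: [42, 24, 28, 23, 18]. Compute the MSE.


Squared errors: (46-42)²=16, (27-24)²=9, (28-28)²=0, (21-23)²=4, (14-18)²=16
Sum = 45
MSE = 45/5 = 9

9


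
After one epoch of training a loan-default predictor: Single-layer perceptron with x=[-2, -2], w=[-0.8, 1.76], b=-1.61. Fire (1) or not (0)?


z = (-2)·(-0.8) + (-2)·(1.76) - 1.61
  = -3.53
step(z) = 0 (z<0)

0


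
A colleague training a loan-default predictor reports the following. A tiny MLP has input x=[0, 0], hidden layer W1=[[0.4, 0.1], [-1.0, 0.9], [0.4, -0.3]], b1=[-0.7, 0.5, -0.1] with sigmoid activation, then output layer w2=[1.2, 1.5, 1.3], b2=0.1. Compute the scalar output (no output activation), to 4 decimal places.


z1[0] = (0.4)·(0) + (0.1)·(0) - 0.7 = -0.7
z1[1] = (-1.0)·(0) + (0.9)·(0) + 0.5 = 0.5
z1[2] = (0.4)·(0) + (-0.3)·(0) - 0.1 = -0.1
h = sigmoid(z1) = [0.3318, 0.6225, 0.475]
output = (1.2)·(0.3318) + (1.5)·(0.6225) + (1.3)·(0.475) + 0.1 = 2.0494

2.0494


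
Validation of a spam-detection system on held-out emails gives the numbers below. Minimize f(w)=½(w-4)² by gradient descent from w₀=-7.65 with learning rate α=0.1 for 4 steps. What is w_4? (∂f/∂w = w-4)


step 1: grad = -7.65-4 = -11.65; w = -7.65 - 0.1·(-11.65) = -6.485
step 2: grad = -6.485-4 = -10.485; w = -6.485 - 0.1·(-10.485) = -5.4365
step 3: grad = -5.4365-4 = -9.4365; w = -5.4365 - 0.1·(-9.4365) = -4.49285
step 4: grad = -4.49285-4 = -8.49285; w = -4.49285 - 0.1·(-8.49285) = -3.643565

-3.643565


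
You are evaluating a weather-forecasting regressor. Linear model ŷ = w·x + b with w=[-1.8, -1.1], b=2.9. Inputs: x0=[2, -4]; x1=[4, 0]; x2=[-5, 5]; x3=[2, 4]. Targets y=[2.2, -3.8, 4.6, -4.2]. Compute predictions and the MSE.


ŷ0 = (-1.8)·(2) + (-1.1)·(-4) + 2.9 = 3.7
ŷ1 = (-1.8)·(4) + (-1.1)·(0) + 2.9 = -4.3
ŷ2 = (-1.8)·(-5) + (-1.1)·(5) + 2.9 = 6.4
ŷ3 = (-1.8)·(2) + (-1.1)·(4) + 2.9 = -5.1
errors² = [2.25, 0.25, 3.24, 0.81]
MSE = 6.5500/4 = 1.6375

1.6375


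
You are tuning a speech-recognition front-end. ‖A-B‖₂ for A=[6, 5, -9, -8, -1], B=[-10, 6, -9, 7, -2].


d = √((6+ 10)² + (5-6)² + (-9+ 9)² + (-8-7)² + (-1+ 2)²)
  = √(256 + 1 + 0 + 225 + 1)
  = √483 = 21.9773

21.9773


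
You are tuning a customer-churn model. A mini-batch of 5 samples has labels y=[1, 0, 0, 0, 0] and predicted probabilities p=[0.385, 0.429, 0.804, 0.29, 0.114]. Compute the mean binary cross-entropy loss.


L[0] = -ln(0.385) = 0.9545
L[1] = -ln(1-0.429) = -ln(0.571) = 0.5604
L[2] = -ln(1-0.804) = -ln(0.196) = 1.6296
L[3] = -ln(1-0.29) = -ln(0.71) = 0.3425
L[4] = -ln(1-0.114) = -ln(0.886) = 0.121
mean = (0.9545 + 0.5604 + 1.6296 + 0.3425 + 0.121)/5 = 0.7216

0.7216


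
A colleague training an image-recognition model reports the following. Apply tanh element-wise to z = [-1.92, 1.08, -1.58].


tanh(-1.92) = -0.9579
tanh(1.08) = 0.7932
tanh(-1.58) = -0.9186
result = [-0.9579, 0.7932, -0.9186]

[-0.9579, 0.7932, -0.9186]


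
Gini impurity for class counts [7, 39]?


Probabilities: [7/46, 39/46] ≈ [0.1522, 0.8478]
Σpᵢ² = (49 + 1521)/46² = 1570/2116
Gini = 1 - Σpᵢ² = 1 - 1570/2116 = 0.258

0.258


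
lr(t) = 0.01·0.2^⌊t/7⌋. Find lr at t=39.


n_drops = ⌊39/7⌋ = 5
lr = 0.01·0.2^5 = 0.01·0.00032 = 0.0000032

0.0000032


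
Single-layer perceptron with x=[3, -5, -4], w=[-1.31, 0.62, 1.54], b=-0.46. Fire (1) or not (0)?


z = (3)·(-1.31) + (-5)·(0.62) + (-4)·(1.54) - 0.46
  = -13.65
step(z) = 0 (z<0)

0


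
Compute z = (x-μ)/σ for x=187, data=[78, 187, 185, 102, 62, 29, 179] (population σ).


μ = 117.4286, σ = 60.8061
z = (187 - 117.4286)/60.8061 = 1.1442

1.1442


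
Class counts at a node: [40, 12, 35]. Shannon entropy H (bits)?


Probabilities: [40/87, 12/87, 35/87] ≈ [0.4598, 0.1379, 0.4023]
H = -((40/87)·log₂(40/87) + (12/87)·log₂(12/87) + (35/87)·log₂(35/87))
  = 1.4381 bits

1.4381 bits


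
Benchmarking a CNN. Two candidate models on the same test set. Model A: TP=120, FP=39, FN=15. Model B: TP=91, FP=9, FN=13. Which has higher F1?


Model A: P=120/159=0.7547, R=120/135=0.8889, F1=2PR/(P+R)=2TP/(2TP+FP+FN)=240/294=0.8163
Model B: P=91/100=0.91, R=91/104=0.875, F1=2PR/(P+R)=2TP/(2TP+FP+FN)=182/204=0.8922
0.8163 < 0.8922 → Model B

Model B


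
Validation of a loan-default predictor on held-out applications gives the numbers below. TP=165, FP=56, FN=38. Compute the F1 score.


Precision = 165/221 = 0.7466
Recall = 165/203 = 0.8128
F1 = 2·P·R/(P+R) = 2·TP/(2·TP+FP+FN) = 330/(330+56+38) = 330/424 = 0.7783

0.7783


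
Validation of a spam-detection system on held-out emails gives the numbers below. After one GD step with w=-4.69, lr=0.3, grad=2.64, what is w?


w_new = w - α·∇
= -4.69 - 0.3·2.64
= -4.69 - 0.792
= -5.482

-5.482


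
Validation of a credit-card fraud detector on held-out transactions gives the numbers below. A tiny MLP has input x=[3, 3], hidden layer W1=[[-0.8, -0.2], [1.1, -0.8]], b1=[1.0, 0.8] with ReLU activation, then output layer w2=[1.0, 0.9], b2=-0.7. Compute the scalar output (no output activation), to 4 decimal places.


z1[0] = (-0.8)·(3) + (-0.2)·(3) + 1.0 = -2.0
z1[1] = (1.1)·(3) + (-0.8)·(3) + 0.8 = 1.7
h = ReLU(z1) = [0.0, 1.7]
output = (1.0)·(0.0) + (0.9)·(1.7) - 0.7 = 0.83

0.83


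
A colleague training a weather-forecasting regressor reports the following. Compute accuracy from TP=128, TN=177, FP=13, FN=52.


Accuracy = (TP+TN)/(TP+TN+FP+FN)
= (128+177)/(370)
= 305/370 = 82.43%

82.43%


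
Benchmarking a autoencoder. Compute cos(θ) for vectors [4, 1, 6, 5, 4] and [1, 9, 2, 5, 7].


A·B = 4·1 + 1·9 + 6·2 + 5·5 + 4·7 = 78
‖A‖ = √94 = 9.6954, ‖B‖ = √160 = 12.6491
cos = 78/(√94·√160) = 78/√15040 = 0.636

0.636


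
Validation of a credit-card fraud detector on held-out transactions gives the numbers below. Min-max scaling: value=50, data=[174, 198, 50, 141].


min=50, max=198
(50-50)/(198-50) = 0/148 = 0.0

0.0


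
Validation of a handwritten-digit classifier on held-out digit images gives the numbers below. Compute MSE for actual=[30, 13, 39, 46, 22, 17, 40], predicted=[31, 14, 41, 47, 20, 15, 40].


Squared errors: (30-31)²=1, (13-14)²=1, (39-41)²=4, (46-47)²=1, (22-20)²=4, (17-15)²=4, (40-40)²=0
Sum = 15
MSE = 15/7 = 15/7

15/7


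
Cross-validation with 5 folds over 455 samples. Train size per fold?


Fold size = 455/5 = 91
Training per fold = 455 - 91 = 364

364


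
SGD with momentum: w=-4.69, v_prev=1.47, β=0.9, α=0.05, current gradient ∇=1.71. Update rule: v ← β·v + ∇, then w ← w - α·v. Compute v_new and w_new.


v_new = 0.9·1.47 + 1.71 = 1.323 + 1.71 = 3.033
w_new = -4.69 - 0.05·3.033 = -4.69 - 0.15165 = -4.84165

v_new=3.033, w_new=-4.84165


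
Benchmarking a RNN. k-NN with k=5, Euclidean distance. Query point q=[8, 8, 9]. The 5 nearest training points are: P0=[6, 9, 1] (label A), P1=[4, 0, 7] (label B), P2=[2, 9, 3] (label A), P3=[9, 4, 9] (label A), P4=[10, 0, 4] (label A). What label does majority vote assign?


d(q,P0) = 8.3066  (label A)
d(q,P1) = 9.1652  (label B)
d(q,P2) = 8.544  (label A)
d(q,P3) = 4.1231  (label A)
d(q,P4) = 9.6437  (label A)
Votes: A=4, B=1
Majority → A

A


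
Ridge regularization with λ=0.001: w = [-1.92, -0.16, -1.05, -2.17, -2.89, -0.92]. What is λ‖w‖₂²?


‖w‖₂² = (-1.92)² + (-0.16)² + (-1.05)² + (-2.17)² + (-2.89)² + (-0.92)²
     = 3.6864 + 0.0256 + 1.1025 + 4.7089 + 8.3521 + 0.8464
     = 18.7219
λ·‖w‖₂² = 0.001·18.7219 = 0.018722

0.018722


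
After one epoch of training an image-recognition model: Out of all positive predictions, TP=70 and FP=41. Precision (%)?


Precision = TP/(TP+FP)
= 70/(70+41)
= 70/111 = 63.06%

63.06%


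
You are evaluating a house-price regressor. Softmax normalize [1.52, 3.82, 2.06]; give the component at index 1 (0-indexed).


Exponentials: e^1.52=4.5722, e^3.82=45.6042, e^2.06=7.846
Sum = 58.0224
Softmax = [0.0788, 0.786, 0.1352]
p[1] = 45.6042/58.0224 = 0.786

0.786


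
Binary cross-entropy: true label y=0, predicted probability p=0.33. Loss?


BCE = -[y·ln(p) + (1-y)·ln(1-p)]
= -0 - 1·ln(1-0.33)
= -ln(0.67) = 0.4005

0.4005


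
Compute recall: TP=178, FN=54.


Recall = TP/(TP+FN)
= 178/(178+54)
= 178/232 = 76.72%

76.72%


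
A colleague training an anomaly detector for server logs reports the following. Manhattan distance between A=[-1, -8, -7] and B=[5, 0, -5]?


d = |-1-5| + |-8-0| + |-7+ 5|
  = 6 + 8 + 2
  = 16

16


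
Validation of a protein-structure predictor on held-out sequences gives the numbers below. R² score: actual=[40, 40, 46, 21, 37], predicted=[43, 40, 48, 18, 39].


ȳ = 36.8
SS_res = Σ(y-ŷ)² = 26
SS_tot = Σ(y-ȳ)² = 354.8
R² = 1 - SS_res/SS_tot = 1 - 0.0733 = 0.9267

0.9267


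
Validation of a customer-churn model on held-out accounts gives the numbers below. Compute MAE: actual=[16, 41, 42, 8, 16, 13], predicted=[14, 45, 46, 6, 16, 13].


Absolute errors: |16-14|=2, |41-45|=4, |42-46|=4, |8-6|=2, |16-16|=0, |13-13|=0
Sum = 12
MAE = 12/6 = 2

2


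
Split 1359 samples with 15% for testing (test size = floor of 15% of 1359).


Test = ⌊1359·15/100⌋ = 203
Train = 1359 - 203 = 1156

Train: 1156, Test: 203


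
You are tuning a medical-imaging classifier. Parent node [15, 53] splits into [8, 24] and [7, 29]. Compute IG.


Parent = [15, 53], H_parent = 0.7612
H_left = 0.8113 (n=32), H_right = 0.7107 (n=36)
H_children = (32/68)·0.8113 + (36/68)·0.7107 = 0.758
IG = 0.7612 - 0.758 = 0.0032

0.0032


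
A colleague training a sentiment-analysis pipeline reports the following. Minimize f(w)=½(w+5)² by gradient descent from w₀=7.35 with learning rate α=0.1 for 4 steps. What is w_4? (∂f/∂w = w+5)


step 1: grad = 7.35+5 = 12.35; w = 7.35 - 0.1·(12.35) = 6.115
step 2: grad = 6.115+5 = 11.115; w = 6.115 - 0.1·(11.115) = 5.0035
step 3: grad = 5.0035+5 = 10.0035; w = 5.0035 - 0.1·(10.0035) = 4.00315
step 4: grad = 4.00315+5 = 9.00315; w = 4.00315 - 0.1·(9.00315) = 3.102835

3.102835


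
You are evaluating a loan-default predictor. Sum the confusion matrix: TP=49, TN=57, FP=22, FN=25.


Total = TP + TN + FP + FN
= 49 + 57 + 22 + 25
= 153
(Predicted positive: 71, predicted negative: 82)

153


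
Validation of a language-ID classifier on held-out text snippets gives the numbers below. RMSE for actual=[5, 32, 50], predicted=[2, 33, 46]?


MSE = 26/3 = 8.6667
RMSE = √(26/3) = 2.9439

2.9439


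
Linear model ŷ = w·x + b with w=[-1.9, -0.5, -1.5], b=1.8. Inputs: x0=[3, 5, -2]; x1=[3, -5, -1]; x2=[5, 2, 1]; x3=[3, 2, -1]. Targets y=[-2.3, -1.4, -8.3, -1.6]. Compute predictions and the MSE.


ŷ0 = (-1.9)·(3) + (-0.5)·(5) + (-1.5)·(-2) + 1.8 = -3.4
ŷ1 = (-1.9)·(3) + (-0.5)·(-5) + (-1.5)·(-1) + 1.8 = 0.1
ŷ2 = (-1.9)·(5) + (-0.5)·(2) + (-1.5)·(1) + 1.8 = -10.2
ŷ3 = (-1.9)·(3) + (-0.5)·(2) + (-1.5)·(-1) + 1.8 = -3.4
errors² = [1.21, 2.25, 3.61, 3.24]
MSE = 10.3100/4 = 2.5775

2.5775


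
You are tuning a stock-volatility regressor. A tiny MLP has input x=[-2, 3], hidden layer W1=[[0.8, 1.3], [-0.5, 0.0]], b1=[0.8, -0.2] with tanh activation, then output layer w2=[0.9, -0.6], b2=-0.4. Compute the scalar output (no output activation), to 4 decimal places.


z1[0] = (0.8)·(-2) + (1.3)·(3) + 0.8 = 3.1
z1[1] = (-0.5)·(-2) + (0.0)·(3) - 0.2 = 0.8
h = tanh(z1) = [0.9959, 0.664]
output = (0.9)·(0.9959) + (-0.6)·(0.664) - 0.4 = 0.0979

0.0979


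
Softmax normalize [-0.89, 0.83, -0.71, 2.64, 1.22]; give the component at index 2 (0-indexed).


Exponentials: e^-0.89=0.4107, e^0.83=2.2933, e^-0.71=0.4916, e^2.64=14.0132, e^1.22=3.3872
Sum = 20.596
Softmax = [0.0199, 0.1113, 0.0239, 0.6804, 0.1645]
p[2] = 0.4916/20.596 = 0.0239

0.0239


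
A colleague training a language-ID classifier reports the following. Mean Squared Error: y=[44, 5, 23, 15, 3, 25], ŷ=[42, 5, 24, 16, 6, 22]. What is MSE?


Squared errors: (44-42)²=4, (5-5)²=0, (23-24)²=1, (15-16)²=1, (3-6)²=9, (25-22)²=9
Sum = 24
MSE = 24/6 = 4

4


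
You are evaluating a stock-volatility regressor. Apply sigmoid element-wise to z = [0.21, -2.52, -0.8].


σ(0.21) = 1/(1+e^-0.21) = 0.5523
σ(-2.52) = 1/(1+e^2.52) = 0.0745
σ(-0.8) = 1/(1+e^0.8) = 0.31
result = [0.5523, 0.0745, 0.31]

[0.5523, 0.0745, 0.31]


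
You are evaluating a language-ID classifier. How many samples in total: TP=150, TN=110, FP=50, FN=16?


Total = TP + TN + FP + FN
= 150 + 110 + 50 + 16
= 326
(Predicted positive: 200, predicted negative: 126)

326


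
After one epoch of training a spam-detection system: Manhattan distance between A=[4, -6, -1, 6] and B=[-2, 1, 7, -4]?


d = |4+ 2| + |-6-1| + |-1-7| + |6+ 4|
  = 6 + 7 + 8 + 10
  = 31

31


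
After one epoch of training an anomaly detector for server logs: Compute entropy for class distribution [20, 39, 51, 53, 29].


Probabilities: [20/192, 39/192, 51/192, 53/192, 29/192] ≈ [0.1042, 0.2031, 0.2656, 0.276, 0.151]
H = -((20/192)·log₂(20/192) + (39/192)·log₂(39/192) + (51/192)·log₂(51/192) + (53/192)·log₂(53/192) + (29/192)·log₂(29/192))
  = 2.2395 bits

2.2395 bits


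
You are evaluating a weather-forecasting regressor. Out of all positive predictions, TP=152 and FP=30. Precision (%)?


Precision = TP/(TP+FP)
= 152/(152+30)
= 152/182 = 83.52%

83.52%


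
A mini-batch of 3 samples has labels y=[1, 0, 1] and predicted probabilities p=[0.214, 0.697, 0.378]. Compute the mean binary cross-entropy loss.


L[0] = -ln(0.214) = 1.5418
L[1] = -ln(1-0.697) = -ln(0.303) = 1.194
L[2] = -ln(0.378) = 0.9729
mean = (1.5418 + 1.194 + 0.9729)/3 = 1.2362

1.2362


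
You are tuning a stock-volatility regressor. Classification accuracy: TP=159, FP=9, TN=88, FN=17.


Accuracy = (TP+TN)/(TP+TN+FP+FN)
= (159+88)/(273)
= 247/273 = 90.48%

90.48%


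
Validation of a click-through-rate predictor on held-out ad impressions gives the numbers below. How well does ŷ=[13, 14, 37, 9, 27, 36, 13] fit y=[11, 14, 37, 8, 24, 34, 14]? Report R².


ȳ = 20.2857
SS_res = Σ(y-ŷ)² = 19
SS_tot = Σ(y-ȳ)² = 797.43
R² = 1 - SS_res/SS_tot = 1 - 0.0238 = 0.9762

0.9762


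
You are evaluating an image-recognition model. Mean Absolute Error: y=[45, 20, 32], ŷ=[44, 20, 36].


Absolute errors: |45-44|=1, |20-20|=0, |32-36|=4
Sum = 5
MAE = 5/3 = 5/3

5/3


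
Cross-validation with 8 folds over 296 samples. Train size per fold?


Fold size = 296/8 = 37
Training per fold = 296 - 37 = 259

259


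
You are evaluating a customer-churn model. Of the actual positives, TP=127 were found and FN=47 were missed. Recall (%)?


Recall = TP/(TP+FN)
= 127/(127+47)
= 127/174 = 72.99%

72.99%


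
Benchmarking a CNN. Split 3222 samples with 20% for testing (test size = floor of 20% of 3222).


Test = ⌊3222·20/100⌋ = 644
Train = 3222 - 644 = 2578

Train: 2578, Test: 644


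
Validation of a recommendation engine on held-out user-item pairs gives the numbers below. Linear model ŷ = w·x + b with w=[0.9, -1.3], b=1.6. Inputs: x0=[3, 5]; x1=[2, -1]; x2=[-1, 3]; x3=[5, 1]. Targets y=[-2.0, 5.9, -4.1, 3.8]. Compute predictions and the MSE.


ŷ0 = (0.9)·(3) + (-1.3)·(5) + 1.6 = -2.2
ŷ1 = (0.9)·(2) + (-1.3)·(-1) + 1.6 = 4.7
ŷ2 = (0.9)·(-1) + (-1.3)·(3) + 1.6 = -3.2
ŷ3 = (0.9)·(5) + (-1.3)·(1) + 1.6 = 4.8
errors² = [0.04, 1.44, 0.81, 1.0]
MSE = 3.2900/4 = 0.8225

0.8225


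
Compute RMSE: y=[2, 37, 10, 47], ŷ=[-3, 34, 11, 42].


MSE = 60/4 = 15
RMSE = √(60/4) = 3.873

3.873


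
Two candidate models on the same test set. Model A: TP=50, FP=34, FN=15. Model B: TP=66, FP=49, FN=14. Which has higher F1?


Model A: P=50/84=0.5952, R=50/65=0.7692, F1=2PR/(P+R)=2TP/(2TP+FP+FN)=100/149=0.6711
Model B: P=66/115=0.5739, R=66/80=0.825, F1=2PR/(P+R)=2TP/(2TP+FP+FN)=132/195=0.6769
0.6711 < 0.6769 → Model B

Model B


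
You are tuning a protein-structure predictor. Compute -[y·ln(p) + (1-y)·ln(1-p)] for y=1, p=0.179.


BCE = -[y·ln(p) + (1-y)·ln(1-p)]
= -1·ln(0.179) - 0
= -ln(0.179) = 1.7204

1.7204


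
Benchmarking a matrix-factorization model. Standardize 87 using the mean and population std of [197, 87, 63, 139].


μ = 121.5, σ = 51.5243
z = (87 - 121.5)/51.5243 = -0.6696

-0.6696


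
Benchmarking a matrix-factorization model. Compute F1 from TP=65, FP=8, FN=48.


Precision = 65/73 = 0.8904
Recall = 65/113 = 0.5752
F1 = 2·P·R/(P+R) = 2·TP/(2·TP+FP+FN) = 130/(130+8+48) = 130/186 = 0.6989

0.6989


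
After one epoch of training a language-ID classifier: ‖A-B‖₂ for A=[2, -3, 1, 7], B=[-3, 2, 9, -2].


d = √((2+ 3)² + (-3-2)² + (1-9)² + (7+ 2)²)
  = √(25 + 25 + 64 + 81)
  = √195 = 13.9642

13.9642


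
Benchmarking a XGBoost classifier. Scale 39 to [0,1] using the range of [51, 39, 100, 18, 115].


min=18, max=115
(39-18)/(115-18) = 21/97 = 0.2165

0.2165


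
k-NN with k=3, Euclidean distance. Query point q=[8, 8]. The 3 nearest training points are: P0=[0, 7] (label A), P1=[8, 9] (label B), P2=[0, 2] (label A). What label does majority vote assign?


d(q,P0) = 8.0623  (label A)
d(q,P1) = 1.0  (label B)
d(q,P2) = 10.0  (label A)
Votes: A=2, B=1
Majority → A

A


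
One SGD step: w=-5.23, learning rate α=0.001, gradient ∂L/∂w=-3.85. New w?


w_new = w - α·∇
= -5.23 - 0.001·-3.85
= -5.23 + 0.00385
= -5.22615

-5.22615


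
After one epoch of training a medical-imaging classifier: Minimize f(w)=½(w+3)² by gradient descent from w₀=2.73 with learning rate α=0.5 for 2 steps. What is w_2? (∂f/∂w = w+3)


step 1: grad = 2.73+3 = 5.73; w = 2.73 - 0.5·(5.73) = -0.135
step 2: grad = -0.135+3 = 2.865; w = -0.135 - 0.5·(2.865) = -1.5675

-1.5675


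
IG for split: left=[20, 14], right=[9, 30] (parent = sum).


Parent = [29, 44], H_parent = 0.9693
H_left = 0.9774 (n=34), H_right = 0.7793 (n=39)
H_children = (34/73)·0.9774 + (39/73)·0.7793 = 0.8716
IG = 0.9693 - 0.8716 = 0.0977

0.0977


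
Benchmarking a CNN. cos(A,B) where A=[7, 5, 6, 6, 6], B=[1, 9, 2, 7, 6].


A·B = 7·1 + 5·9 + 6·2 + 6·7 + 6·6 = 142
‖A‖ = √182 = 13.4907, ‖B‖ = √171 = 13.0767
cos = 142/(√182·√171) = 142/√31122 = 0.8049

0.8049


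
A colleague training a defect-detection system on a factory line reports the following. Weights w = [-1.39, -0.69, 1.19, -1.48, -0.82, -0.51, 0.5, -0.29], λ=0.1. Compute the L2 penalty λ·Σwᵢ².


‖w‖₂² = (-1.39)² + (-0.69)² + (1.19)² + (-1.48)² + (-0.82)² + (-0.51)² + (0.5)² + (-0.29)²
     = 1.9321 + 0.4761 + 1.4161 + 2.1904 + 0.6724 + 0.2601 + 0.25 + 0.0841
     = 7.2813
λ·‖w‖₂² = 0.1·7.2813 = 0.72813

0.72813


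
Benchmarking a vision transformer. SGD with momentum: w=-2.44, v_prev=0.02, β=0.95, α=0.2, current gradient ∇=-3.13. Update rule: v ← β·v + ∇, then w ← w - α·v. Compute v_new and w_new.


v_new = 0.95·0.02 - 3.13 = 0.019 - 3.13 = -3.111
w_new = -2.44 - 0.2·-3.111 = -2.44 + 0.6222 = -1.8178

v_new=-3.111, w_new=-1.8178


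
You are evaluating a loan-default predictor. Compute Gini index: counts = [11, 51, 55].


Probabilities: [11/117, 51/117, 55/117] ≈ [0.094, 0.4359, 0.4701]
Σpᵢ² = (121 + 2601 + 3025)/117² = 5747/13689
Gini = 1 - Σpᵢ² = 1 - 5747/13689 = 0.5802

0.5802


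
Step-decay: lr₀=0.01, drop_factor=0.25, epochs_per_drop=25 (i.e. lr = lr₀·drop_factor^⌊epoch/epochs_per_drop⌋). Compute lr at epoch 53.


n_drops = ⌊53/25⌋ = 2
lr = 0.01·0.25^2 = 0.01·0.0625 = 0.000625

0.000625


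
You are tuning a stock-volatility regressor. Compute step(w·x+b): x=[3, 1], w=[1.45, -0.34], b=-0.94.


z = (3)·(1.45) + (1)·(-0.34) - 0.94
  = 3.07
step(z) = 1 (z≥0)

1


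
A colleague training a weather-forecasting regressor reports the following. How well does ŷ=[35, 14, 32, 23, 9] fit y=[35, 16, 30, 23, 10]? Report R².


ȳ = 22.8
SS_res = Σ(y-ŷ)² = 9
SS_tot = Σ(y-ȳ)² = 410.8
R² = 1 - SS_res/SS_tot = 1 - 0.0219 = 0.9781

0.9781


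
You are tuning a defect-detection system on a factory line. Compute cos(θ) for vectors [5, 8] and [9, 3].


A·B = 5·9 + 8·3 = 69
‖A‖ = √89 = 9.434, ‖B‖ = √90 = 9.4868
cos = 69/(√89·√90) = 69/√8010 = 0.771

0.771
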